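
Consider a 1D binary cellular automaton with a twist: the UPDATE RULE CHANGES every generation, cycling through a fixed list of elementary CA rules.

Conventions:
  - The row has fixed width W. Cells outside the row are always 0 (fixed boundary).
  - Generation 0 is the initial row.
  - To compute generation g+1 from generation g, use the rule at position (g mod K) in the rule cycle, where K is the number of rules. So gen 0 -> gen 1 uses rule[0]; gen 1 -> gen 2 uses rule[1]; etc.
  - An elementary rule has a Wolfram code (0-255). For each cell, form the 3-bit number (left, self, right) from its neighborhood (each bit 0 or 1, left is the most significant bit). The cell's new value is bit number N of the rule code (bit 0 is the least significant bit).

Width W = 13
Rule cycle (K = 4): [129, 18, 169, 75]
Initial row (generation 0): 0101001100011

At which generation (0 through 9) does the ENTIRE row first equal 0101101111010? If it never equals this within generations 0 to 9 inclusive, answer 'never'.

Gen 0: 0101001100011
Gen 1 (rule 129): 0000000001000
Gen 2 (rule 18): 0000000010100
Gen 3 (rule 169): 1111111001001
Gen 4 (rule 75): 1000001010010
Gen 5 (rule 129): 0011100000000
Gen 6 (rule 18): 0100010000000
Gen 7 (rule 169): 0001000111111
Gen 8 (rule 75): 1110011100001
Gen 9 (rule 129): 0100001001100

Answer: never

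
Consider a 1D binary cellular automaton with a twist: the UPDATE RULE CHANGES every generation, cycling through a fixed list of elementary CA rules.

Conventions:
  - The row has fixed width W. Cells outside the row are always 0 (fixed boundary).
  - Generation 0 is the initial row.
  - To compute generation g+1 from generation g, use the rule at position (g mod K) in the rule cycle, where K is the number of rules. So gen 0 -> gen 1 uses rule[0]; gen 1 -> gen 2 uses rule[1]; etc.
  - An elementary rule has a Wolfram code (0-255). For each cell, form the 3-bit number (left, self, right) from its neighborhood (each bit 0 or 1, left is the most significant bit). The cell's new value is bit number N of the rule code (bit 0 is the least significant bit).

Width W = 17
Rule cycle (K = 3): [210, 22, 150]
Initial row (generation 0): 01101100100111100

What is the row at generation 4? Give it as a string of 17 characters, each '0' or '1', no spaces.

Gen 0: 01101100100111100
Gen 1 (rule 210): 10100111011011110
Gen 2 (rule 22): 10111000000000001
Gen 3 (rule 150): 10010100000000011
Gen 4 (rule 210): 01100010000000101

Answer: 01100010000000101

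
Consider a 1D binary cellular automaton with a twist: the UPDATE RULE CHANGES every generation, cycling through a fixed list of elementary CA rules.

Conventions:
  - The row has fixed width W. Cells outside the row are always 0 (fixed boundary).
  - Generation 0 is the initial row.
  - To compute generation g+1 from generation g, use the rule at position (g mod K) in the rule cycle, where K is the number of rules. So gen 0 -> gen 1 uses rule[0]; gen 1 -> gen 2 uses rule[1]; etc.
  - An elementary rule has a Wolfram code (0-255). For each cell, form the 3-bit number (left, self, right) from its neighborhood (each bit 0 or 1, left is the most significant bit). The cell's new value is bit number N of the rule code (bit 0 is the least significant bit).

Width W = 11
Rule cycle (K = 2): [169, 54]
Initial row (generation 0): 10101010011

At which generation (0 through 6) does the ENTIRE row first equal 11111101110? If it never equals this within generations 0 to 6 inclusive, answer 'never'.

Gen 0: 10101010011
Gen 1 (rule 169): 01010100010
Gen 2 (rule 54): 11111110111
Gen 3 (rule 169): 11111101110
Gen 4 (rule 54): 00000010001
Gen 5 (rule 169): 11111000100
Gen 6 (rule 54): 00000101110

Answer: 3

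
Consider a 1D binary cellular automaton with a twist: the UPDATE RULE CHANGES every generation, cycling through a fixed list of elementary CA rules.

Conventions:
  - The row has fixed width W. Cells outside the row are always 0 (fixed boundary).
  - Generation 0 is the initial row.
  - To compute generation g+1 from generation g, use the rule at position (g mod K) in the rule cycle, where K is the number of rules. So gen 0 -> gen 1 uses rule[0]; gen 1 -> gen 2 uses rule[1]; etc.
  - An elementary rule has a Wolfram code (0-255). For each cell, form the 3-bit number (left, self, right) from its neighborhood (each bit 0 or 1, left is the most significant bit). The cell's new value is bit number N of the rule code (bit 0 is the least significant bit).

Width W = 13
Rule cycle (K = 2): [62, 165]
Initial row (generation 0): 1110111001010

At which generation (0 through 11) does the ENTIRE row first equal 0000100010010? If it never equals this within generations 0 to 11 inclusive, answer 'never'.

Gen 0: 1110111001010
Gen 1 (rule 62): 1001100111111
Gen 2 (rule 165): 1000000011110
Gen 3 (rule 62): 1100000110001
Gen 4 (rule 165): 0001110000101
Gen 5 (rule 62): 0011001001111
Gen 6 (rule 165): 1000001000110
Gen 7 (rule 62): 1100011101101
Gen 8 (rule 165): 0001001010011
Gen 9 (rule 62): 0011111111110
Gen 10 (rule 165): 1001111111100
Gen 11 (rule 62): 1111000000010

Answer: never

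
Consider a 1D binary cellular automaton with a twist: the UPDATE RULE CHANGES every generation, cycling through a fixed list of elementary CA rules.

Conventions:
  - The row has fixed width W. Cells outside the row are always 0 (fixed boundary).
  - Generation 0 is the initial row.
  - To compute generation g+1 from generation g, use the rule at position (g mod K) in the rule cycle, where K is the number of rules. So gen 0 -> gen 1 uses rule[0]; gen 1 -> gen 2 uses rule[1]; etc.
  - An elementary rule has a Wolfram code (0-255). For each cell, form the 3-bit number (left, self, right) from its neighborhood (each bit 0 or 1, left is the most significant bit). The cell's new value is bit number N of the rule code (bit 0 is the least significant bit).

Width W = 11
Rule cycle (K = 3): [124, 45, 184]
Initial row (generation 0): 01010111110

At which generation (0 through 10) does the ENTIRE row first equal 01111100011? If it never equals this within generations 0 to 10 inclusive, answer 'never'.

Answer: 1

Derivation:
Gen 0: 01010111110
Gen 1 (rule 124): 01111100011
Gen 2 (rule 45): 01000001010
Gen 3 (rule 184): 00100000101
Gen 4 (rule 124): 00110000111
Gen 5 (rule 45): 10100110100
Gen 6 (rule 184): 01010101010
Gen 7 (rule 124): 01111111111
Gen 8 (rule 45): 01000000000
Gen 9 (rule 184): 00100000000
Gen 10 (rule 124): 00110000000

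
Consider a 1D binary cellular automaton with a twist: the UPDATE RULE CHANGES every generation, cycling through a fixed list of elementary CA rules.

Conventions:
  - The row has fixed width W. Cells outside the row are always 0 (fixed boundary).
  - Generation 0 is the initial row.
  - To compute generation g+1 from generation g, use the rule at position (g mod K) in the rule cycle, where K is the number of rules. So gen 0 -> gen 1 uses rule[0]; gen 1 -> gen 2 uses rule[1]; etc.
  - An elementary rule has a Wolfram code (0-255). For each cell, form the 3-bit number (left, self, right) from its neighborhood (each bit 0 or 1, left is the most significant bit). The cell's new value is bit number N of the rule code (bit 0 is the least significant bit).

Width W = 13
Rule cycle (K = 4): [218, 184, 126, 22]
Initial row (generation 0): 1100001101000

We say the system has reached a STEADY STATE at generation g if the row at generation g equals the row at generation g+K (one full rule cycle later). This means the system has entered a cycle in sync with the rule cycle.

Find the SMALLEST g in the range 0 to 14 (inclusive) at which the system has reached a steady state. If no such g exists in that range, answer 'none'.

Gen 0: 1100001101000
Gen 1 (rule 218): 1110011100100
Gen 2 (rule 184): 1101011010010
Gen 3 (rule 126): 1111111111111
Gen 4 (rule 22): 0000000000000
Gen 5 (rule 218): 0000000000000
Gen 6 (rule 184): 0000000000000
Gen 7 (rule 126): 0000000000000
Gen 8 (rule 22): 0000000000000
Gen 9 (rule 218): 0000000000000
Gen 10 (rule 184): 0000000000000
Gen 11 (rule 126): 0000000000000
Gen 12 (rule 22): 0000000000000
Gen 13 (rule 218): 0000000000000
Gen 14 (rule 184): 0000000000000
Gen 15 (rule 126): 0000000000000
Gen 16 (rule 22): 0000000000000
Gen 17 (rule 218): 0000000000000
Gen 18 (rule 184): 0000000000000

Answer: 4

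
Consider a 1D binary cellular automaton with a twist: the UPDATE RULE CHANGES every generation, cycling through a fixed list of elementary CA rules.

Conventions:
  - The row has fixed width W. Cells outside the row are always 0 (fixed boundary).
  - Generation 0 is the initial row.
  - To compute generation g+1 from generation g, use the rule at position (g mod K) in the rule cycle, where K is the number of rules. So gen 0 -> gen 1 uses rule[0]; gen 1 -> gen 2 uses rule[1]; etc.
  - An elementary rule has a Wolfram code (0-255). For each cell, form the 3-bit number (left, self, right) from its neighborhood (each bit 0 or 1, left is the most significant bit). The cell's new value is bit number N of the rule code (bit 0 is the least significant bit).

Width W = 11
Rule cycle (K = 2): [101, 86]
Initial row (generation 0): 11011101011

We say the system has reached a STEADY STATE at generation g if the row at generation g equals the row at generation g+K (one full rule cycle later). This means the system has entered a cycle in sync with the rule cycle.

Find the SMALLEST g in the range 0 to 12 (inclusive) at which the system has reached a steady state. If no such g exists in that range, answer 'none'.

Gen 0: 11011101011
Gen 1 (rule 101): 01100111101
Gen 2 (rule 86): 10111000101
Gen 3 (rule 101): 11001010111
Gen 4 (rule 86): 01111010001
Gen 5 (rule 101): 00001110101
Gen 6 (rule 86): 00010010101
Gen 7 (rule 101): 11010011111
Gen 8 (rule 86): 01011100001
Gen 9 (rule 101): 01100101101
Gen 10 (rule 86): 10111100101
Gen 11 (rule 101): 11000100111
Gen 12 (rule 86): 01101111001
Gen 13 (rule 101): 00110001001
Gen 14 (rule 86): 01011011111

Answer: none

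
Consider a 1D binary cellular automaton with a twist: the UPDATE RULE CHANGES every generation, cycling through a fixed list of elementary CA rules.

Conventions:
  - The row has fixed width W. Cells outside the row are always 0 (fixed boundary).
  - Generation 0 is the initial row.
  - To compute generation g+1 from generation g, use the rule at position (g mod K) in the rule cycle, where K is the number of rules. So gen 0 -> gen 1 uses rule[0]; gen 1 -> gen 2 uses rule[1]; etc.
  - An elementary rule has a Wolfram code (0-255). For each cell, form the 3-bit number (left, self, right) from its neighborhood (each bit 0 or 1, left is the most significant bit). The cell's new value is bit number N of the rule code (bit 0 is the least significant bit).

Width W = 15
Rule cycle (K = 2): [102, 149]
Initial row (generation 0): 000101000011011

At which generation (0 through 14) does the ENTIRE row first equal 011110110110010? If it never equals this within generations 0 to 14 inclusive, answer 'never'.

Answer: 10

Derivation:
Gen 0: 000101000011011
Gen 1 (rule 102): 001111000101101
Gen 2 (rule 149): 100110110100001
Gen 3 (rule 102): 101011011100011
Gen 4 (rule 149): 101000001011000
Gen 5 (rule 102): 111000011101000
Gen 6 (rule 149): 010111001001111
Gen 7 (rule 102): 111001011010001
Gen 8 (rule 149): 010101000011101
Gen 9 (rule 102): 111111000100111
Gen 10 (rule 149): 011110110110010
Gen 11 (rule 102): 100011011010110
Gen 12 (rule 149): 111000000010001
Gen 13 (rule 102): 001000000110011
Gen 14 (rule 149): 101111110001000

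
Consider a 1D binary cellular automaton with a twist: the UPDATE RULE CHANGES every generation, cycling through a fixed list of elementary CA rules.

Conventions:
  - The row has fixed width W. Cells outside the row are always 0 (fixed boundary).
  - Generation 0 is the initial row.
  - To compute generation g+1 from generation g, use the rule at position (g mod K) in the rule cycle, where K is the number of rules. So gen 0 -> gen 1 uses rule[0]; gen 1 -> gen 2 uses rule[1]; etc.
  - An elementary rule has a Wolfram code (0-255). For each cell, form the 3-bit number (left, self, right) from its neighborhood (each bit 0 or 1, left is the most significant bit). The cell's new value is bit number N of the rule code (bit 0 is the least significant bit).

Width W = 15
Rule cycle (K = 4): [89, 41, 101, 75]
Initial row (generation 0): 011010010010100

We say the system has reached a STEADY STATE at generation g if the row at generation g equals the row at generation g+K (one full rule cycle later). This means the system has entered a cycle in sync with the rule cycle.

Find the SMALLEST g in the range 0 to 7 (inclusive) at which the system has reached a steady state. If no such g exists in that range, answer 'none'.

Answer: none

Derivation:
Gen 0: 011010010010100
Gen 1 (rule 89): 011001001000011
Gen 2 (rule 41): 010000000011010
Gen 3 (rule 101): 010111111001110
Gen 4 (rule 75): 100100001011010
Gen 5 (rule 89): 010011100011001
Gen 6 (rule 41): 000010001010000
Gen 7 (rule 101): 111010101110111
Gen 8 (rule 75): 101000001010101
Gen 9 (rule 89): 000111100000000
Gen 10 (rule 41): 110100001111111
Gen 11 (rule 101): 011101100000001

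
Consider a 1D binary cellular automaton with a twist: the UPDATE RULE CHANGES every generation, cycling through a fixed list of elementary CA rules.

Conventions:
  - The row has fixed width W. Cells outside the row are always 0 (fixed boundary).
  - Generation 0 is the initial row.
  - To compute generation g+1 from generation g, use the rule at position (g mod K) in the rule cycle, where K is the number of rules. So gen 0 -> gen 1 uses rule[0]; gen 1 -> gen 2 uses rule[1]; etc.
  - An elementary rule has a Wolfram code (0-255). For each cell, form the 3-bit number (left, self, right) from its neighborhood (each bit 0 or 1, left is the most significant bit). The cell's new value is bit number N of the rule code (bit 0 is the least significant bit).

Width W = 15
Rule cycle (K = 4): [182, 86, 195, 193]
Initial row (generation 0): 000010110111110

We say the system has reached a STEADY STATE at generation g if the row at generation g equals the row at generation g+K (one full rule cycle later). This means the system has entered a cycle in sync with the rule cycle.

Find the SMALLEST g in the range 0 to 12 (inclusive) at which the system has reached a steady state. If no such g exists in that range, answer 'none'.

Answer: 5

Derivation:
Gen 0: 000010110111110
Gen 1 (rule 182): 000111001011101
Gen 2 (rule 86): 001001111000101
Gen 3 (rule 195): 110010111011000
Gen 4 (rule 193): 010000011001011
Gen 5 (rule 182): 111000100111100
Gen 6 (rule 86): 001101111000110
Gen 7 (rule 195): 110100111011010
Gen 8 (rule 193): 010000011001000
Gen 9 (rule 182): 111000100111100
Gen 10 (rule 86): 001101111000110
Gen 11 (rule 195): 110100111011010
Gen 12 (rule 193): 010000011001000
Gen 13 (rule 182): 111000100111100
Gen 14 (rule 86): 001101111000110
Gen 15 (rule 195): 110100111011010
Gen 16 (rule 193): 010000011001000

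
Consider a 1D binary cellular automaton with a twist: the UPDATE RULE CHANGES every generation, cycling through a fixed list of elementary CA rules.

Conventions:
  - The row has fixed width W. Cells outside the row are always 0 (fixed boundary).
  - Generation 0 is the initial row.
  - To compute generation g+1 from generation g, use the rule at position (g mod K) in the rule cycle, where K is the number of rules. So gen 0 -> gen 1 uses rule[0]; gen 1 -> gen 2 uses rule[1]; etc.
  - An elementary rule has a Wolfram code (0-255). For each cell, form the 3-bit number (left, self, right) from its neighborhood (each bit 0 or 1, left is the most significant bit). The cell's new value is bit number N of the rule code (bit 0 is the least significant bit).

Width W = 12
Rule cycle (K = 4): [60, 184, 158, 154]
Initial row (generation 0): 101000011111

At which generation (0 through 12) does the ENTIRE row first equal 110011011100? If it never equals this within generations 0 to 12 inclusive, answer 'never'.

Answer: 3

Derivation:
Gen 0: 101000011111
Gen 1 (rule 60): 111100010000
Gen 2 (rule 184): 111010001000
Gen 3 (rule 158): 110011011100
Gen 4 (rule 154): 101110011010
Gen 5 (rule 60): 111001010111
Gen 6 (rule 184): 110100101110
Gen 7 (rule 158): 100111101101
Gen 8 (rule 154): 011111001000
Gen 9 (rule 60): 010000101100
Gen 10 (rule 184): 001000011010
Gen 11 (rule 158): 011100110011
Gen 12 (rule 154): 111011101110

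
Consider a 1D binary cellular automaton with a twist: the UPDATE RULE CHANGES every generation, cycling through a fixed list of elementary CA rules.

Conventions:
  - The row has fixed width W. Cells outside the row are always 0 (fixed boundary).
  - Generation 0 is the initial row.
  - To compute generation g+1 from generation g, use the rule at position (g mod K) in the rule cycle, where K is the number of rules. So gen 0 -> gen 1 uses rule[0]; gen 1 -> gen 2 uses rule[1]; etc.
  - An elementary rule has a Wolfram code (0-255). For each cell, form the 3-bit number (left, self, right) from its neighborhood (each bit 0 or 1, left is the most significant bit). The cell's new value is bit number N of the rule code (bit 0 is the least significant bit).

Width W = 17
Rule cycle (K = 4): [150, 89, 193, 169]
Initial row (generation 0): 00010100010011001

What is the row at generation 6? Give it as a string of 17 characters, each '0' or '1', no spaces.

Gen 0: 00010100010011001
Gen 1 (rule 150): 00110110111100111
Gen 2 (rule 89): 10110110100110101
Gen 3 (rule 193): 00010010000010000
Gen 4 (rule 169): 11000000111000111
Gen 5 (rule 150): 00100001010101010
Gen 6 (rule 89): 10011100000000001

Answer: 10011100000000001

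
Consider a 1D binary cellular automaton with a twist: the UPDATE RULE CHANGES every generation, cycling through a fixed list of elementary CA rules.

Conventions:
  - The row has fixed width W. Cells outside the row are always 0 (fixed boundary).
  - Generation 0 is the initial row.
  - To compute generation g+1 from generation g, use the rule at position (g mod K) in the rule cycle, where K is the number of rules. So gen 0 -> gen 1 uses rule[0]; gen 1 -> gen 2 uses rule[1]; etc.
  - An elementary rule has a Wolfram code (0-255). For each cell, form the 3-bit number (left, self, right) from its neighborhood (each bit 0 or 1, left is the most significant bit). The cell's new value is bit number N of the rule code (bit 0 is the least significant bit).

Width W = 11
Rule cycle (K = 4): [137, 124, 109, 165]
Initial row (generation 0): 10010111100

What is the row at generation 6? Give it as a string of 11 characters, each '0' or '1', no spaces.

Gen 0: 10010111100
Gen 1 (rule 137): 00000111001
Gen 2 (rule 124): 00000101101
Gen 3 (rule 109): 11110111111
Gen 4 (rule 165): 01101011110
Gen 5 (rule 137): 01000011100
Gen 6 (rule 124): 01100010110

Answer: 01100010110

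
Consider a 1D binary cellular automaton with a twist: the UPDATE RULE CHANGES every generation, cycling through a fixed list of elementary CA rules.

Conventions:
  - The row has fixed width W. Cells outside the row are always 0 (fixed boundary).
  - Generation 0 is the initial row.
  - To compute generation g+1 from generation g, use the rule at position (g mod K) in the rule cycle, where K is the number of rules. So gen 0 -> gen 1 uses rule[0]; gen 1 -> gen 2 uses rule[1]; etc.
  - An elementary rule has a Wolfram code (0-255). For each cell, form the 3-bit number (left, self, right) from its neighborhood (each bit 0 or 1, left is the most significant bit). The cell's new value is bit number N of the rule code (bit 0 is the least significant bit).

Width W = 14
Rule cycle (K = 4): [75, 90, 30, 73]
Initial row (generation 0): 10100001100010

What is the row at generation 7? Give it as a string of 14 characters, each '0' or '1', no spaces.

Answer: 11000111101111

Derivation:
Gen 0: 10100001100010
Gen 1 (rule 75): 00001111101100
Gen 2 (rule 90): 00011000101110
Gen 3 (rule 30): 00110101101001
Gen 4 (rule 73): 10110001100000
Gen 5 (rule 75): 00110111101111
Gen 6 (rule 90): 01110100101001
Gen 7 (rule 30): 11000111101111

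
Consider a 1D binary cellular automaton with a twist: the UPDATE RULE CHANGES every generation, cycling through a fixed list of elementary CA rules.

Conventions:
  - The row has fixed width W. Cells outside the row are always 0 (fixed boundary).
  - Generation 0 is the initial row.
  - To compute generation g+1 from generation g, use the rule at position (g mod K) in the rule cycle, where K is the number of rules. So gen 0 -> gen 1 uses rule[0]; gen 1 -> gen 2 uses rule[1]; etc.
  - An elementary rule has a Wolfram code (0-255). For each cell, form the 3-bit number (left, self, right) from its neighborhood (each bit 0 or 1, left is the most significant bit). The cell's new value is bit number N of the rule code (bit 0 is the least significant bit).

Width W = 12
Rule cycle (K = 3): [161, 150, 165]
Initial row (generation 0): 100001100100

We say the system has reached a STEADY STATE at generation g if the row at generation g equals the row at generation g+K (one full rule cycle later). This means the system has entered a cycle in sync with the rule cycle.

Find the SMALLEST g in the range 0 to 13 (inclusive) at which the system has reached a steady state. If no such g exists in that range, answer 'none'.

Gen 0: 100001100100
Gen 1 (rule 161): 001100000001
Gen 2 (rule 150): 010010000011
Gen 3 (rule 165): 010010111000
Gen 4 (rule 161): 000001010011
Gen 5 (rule 150): 000011011100
Gen 6 (rule 165): 111000101001
Gen 7 (rule 161): 010010010000
Gen 8 (rule 150): 111111111000
Gen 9 (rule 165): 011111110011
Gen 10 (rule 161): 001111100000
Gen 11 (rule 150): 010111010000
Gen 12 (rule 165): 011010110111
Gen 13 (rule 161): 000101001010
Gen 14 (rule 150): 001101111011
Gen 15 (rule 165): 100010110100
Gen 16 (rule 161): 001001001001

Answer: none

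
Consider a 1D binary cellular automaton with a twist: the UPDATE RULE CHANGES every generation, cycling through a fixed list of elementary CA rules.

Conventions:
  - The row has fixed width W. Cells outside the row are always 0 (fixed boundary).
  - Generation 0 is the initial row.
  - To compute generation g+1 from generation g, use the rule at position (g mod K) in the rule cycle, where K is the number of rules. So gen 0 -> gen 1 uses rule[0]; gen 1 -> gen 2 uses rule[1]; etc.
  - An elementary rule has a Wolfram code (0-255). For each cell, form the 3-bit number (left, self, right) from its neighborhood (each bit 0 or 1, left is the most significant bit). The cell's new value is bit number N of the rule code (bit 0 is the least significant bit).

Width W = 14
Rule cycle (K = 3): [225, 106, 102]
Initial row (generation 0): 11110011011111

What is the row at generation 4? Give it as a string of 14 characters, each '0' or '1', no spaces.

Gen 0: 11110011011111
Gen 1 (rule 225): 01110001101111
Gen 2 (rule 106): 11010011111001
Gen 3 (rule 102): 01110100001011
Gen 4 (rule 225): 00111001100101

Answer: 00111001100101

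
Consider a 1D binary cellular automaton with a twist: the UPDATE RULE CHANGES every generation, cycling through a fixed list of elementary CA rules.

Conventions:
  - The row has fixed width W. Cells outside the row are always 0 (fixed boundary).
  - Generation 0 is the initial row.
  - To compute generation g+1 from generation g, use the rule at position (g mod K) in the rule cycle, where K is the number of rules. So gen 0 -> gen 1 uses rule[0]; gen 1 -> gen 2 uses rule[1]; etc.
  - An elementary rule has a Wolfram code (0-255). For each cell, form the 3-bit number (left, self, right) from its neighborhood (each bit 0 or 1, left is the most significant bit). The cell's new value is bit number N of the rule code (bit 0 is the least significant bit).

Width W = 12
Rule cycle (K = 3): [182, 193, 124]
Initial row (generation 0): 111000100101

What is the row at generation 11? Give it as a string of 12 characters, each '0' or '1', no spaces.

Gen 0: 111000100101
Gen 1 (rule 182): 010101111111
Gen 2 (rule 193): 000000111111
Gen 3 (rule 124): 000000100001
Gen 4 (rule 182): 000001110011
Gen 5 (rule 193): 111100110001
Gen 6 (rule 124): 100110111001
Gen 7 (rule 182): 111001010111
Gen 8 (rule 193): 011000000011
Gen 9 (rule 124): 011100000011
Gen 10 (rule 182): 101010000100
Gen 11 (rule 193): 000000110001

Answer: 000000110001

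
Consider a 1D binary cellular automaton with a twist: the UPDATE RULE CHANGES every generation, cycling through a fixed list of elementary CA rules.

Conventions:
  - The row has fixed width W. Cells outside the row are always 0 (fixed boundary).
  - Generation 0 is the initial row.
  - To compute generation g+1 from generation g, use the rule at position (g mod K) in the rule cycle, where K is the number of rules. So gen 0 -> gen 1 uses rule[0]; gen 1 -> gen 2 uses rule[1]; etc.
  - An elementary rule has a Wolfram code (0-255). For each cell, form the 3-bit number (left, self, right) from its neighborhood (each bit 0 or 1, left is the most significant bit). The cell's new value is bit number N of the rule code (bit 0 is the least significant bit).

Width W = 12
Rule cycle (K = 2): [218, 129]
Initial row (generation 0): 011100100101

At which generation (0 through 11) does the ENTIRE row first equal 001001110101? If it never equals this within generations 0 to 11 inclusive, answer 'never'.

Gen 0: 011100100101
Gen 1 (rule 218): 111111011000
Gen 2 (rule 129): 011110000011
Gen 3 (rule 218): 111111000111
Gen 4 (rule 129): 011110010010
Gen 5 (rule 218): 111111101101
Gen 6 (rule 129): 011111000000
Gen 7 (rule 218): 111111100000
Gen 8 (rule 129): 011111001111
Gen 9 (rule 218): 111111111111
Gen 10 (rule 129): 011111111110
Gen 11 (rule 218): 111111111111

Answer: never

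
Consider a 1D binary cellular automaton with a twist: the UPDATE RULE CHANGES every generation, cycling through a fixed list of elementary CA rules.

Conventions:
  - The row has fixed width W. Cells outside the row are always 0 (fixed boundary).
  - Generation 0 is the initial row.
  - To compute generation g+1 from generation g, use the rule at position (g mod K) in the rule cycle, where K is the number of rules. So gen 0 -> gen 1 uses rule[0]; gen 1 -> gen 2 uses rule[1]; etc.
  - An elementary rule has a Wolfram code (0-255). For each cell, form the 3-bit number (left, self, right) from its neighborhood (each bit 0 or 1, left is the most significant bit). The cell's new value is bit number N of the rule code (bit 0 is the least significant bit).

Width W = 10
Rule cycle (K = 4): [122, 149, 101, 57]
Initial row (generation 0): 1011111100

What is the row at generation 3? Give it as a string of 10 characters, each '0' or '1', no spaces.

Answer: 1100010101

Derivation:
Gen 0: 1011111100
Gen 1 (rule 122): 0110000110
Gen 2 (rule 149): 0001110001
Gen 3 (rule 101): 1100010101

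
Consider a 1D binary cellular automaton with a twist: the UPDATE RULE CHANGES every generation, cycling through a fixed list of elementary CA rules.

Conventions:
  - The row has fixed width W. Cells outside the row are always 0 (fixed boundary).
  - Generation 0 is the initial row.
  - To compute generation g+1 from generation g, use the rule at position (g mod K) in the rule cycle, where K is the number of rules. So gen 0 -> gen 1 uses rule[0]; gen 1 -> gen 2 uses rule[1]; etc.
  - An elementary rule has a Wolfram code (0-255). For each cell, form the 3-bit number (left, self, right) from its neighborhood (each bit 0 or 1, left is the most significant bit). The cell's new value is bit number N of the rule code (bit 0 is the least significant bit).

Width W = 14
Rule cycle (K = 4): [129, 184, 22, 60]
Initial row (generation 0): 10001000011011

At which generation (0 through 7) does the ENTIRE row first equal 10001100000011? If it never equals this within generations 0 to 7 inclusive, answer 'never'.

Gen 0: 10001000011011
Gen 1 (rule 129): 00100011000000
Gen 2 (rule 184): 00010010100000
Gen 3 (rule 22): 00111110110000
Gen 4 (rule 60): 00100001101000
Gen 5 (rule 129): 10001100000011
Gen 6 (rule 184): 01001010000010
Gen 7 (rule 22): 11111011000111

Answer: 5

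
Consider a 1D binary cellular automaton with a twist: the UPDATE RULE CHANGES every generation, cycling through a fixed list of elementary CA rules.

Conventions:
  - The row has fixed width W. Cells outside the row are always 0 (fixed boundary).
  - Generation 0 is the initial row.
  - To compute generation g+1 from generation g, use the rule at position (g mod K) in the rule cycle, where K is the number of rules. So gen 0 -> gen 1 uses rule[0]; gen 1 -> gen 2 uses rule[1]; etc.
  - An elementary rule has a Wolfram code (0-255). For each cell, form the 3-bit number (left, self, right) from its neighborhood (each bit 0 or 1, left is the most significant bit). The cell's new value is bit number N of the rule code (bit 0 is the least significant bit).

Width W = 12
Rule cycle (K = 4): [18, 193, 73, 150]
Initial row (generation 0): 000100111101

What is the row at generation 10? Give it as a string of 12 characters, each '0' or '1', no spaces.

Gen 0: 000100111101
Gen 1 (rule 18): 001011000000
Gen 2 (rule 193): 100001011111
Gen 3 (rule 73): 001100010001
Gen 4 (rule 150): 010010111011
Gen 5 (rule 18): 101100000000
Gen 6 (rule 193): 000101111111
Gen 7 (rule 73): 110001000001
Gen 8 (rule 150): 001011100011
Gen 9 (rule 18): 010000010100
Gen 10 (rule 193): 000111000001

Answer: 000111000001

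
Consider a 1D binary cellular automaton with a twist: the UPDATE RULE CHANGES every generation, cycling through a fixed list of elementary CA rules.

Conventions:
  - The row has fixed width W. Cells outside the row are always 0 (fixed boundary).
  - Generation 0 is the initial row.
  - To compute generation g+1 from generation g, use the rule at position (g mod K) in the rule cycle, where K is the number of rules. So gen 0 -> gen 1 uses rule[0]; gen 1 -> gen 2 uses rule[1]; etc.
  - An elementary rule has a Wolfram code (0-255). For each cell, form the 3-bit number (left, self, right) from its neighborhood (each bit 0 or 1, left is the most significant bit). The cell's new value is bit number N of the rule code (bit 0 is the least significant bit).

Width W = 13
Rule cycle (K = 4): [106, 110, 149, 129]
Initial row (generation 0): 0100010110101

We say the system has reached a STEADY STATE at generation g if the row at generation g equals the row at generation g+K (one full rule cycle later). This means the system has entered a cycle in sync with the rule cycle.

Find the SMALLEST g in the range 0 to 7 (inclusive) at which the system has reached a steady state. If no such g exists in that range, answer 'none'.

Answer: none

Derivation:
Gen 0: 0100010110101
Gen 1 (rule 106): 1000101111010
Gen 2 (rule 110): 1001111001110
Gen 3 (rule 149): 1100110100101
Gen 4 (rule 129): 0000000000000
Gen 5 (rule 106): 0000000000000
Gen 6 (rule 110): 0000000000000
Gen 7 (rule 149): 1111111111111
Gen 8 (rule 129): 0111111111110
Gen 9 (rule 106): 1100000000010
Gen 10 (rule 110): 1100000000110
Gen 11 (rule 149): 0011111110001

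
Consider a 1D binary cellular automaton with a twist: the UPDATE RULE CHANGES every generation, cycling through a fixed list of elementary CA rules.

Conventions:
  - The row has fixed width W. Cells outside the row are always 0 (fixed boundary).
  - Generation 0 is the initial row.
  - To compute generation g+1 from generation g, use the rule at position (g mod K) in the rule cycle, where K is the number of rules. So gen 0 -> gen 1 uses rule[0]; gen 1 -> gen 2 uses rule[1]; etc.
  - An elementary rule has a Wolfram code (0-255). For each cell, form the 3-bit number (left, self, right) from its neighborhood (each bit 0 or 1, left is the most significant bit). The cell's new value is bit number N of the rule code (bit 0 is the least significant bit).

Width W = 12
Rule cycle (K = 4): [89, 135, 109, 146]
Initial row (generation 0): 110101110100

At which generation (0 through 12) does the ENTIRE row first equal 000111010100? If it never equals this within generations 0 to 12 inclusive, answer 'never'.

Answer: 2

Derivation:
Gen 0: 110101110100
Gen 1 (rule 89): 110001010011
Gen 2 (rule 135): 000111010100
Gen 3 (rule 109): 110101111101
Gen 4 (rule 146): 000000111000
Gen 5 (rule 89): 111110101111
Gen 6 (rule 135): 011100100110
Gen 7 (rule 109): 010100100110
Gen 8 (rule 146): 100011011001
Gen 9 (rule 89): 011011011100
Gen 10 (rule 135): 100000001001
Gen 11 (rule 109): 101111101001
Gen 12 (rule 146): 000111000110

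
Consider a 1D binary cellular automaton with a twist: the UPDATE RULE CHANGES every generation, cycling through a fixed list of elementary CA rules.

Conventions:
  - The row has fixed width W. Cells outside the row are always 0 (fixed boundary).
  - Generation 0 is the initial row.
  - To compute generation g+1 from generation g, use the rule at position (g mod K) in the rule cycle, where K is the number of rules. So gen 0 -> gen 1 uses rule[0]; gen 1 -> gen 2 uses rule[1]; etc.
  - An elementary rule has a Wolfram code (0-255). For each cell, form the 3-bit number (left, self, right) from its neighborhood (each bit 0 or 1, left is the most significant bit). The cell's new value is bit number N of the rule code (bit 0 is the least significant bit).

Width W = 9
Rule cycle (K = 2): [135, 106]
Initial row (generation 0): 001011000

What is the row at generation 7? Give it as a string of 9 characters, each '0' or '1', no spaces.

Gen 0: 001011000
Gen 1 (rule 135): 111000011
Gen 2 (rule 106): 101000111
Gen 3 (rule 135): 101011010
Gen 4 (rule 106): 010111100
Gen 5 (rule 135): 110011001
Gen 6 (rule 106): 110111010
Gen 7 (rule 135): 000010010

Answer: 000010010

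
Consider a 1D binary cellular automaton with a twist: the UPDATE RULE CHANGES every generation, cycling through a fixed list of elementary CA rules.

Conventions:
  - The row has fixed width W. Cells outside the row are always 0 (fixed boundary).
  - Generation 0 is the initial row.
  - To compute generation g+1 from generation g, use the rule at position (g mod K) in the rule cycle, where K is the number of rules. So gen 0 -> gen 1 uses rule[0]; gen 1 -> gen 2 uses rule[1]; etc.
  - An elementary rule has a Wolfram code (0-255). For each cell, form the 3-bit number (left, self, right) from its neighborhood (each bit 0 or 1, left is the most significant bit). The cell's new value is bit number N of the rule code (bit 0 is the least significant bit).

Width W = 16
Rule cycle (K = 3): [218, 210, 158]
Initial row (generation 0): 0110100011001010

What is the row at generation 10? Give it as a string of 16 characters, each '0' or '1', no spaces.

Gen 0: 0110100011001010
Gen 1 (rule 218): 1110010111110001
Gen 2 (rule 210): 0111100011111010
Gen 3 (rule 158): 1111010111110011
Gen 4 (rule 218): 1111000111111111
Gen 5 (rule 210): 0111101011111111
Gen 6 (rule 158): 1111001011111110
Gen 7 (rule 218): 1111110011111111
Gen 8 (rule 210): 0111111101111111
Gen 9 (rule 158): 1111111001111110
Gen 10 (rule 218): 1111111111111111

Answer: 1111111111111111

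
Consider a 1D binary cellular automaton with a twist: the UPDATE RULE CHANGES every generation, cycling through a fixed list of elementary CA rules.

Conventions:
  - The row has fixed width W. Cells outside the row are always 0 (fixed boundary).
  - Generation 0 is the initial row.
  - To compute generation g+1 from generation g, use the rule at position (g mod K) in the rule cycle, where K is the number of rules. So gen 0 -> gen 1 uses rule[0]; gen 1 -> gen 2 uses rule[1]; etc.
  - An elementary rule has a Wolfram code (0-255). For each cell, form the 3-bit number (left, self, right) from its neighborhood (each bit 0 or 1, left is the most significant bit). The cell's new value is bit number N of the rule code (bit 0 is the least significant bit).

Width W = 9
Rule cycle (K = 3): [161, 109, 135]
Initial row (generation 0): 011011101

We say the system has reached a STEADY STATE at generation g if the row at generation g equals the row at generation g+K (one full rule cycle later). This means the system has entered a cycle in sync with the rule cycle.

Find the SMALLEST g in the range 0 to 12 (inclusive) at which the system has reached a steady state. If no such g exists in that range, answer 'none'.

Gen 0: 011011101
Gen 1 (rule 161): 000101010
Gen 2 (rule 109): 110111110
Gen 3 (rule 135): 000011100
Gen 4 (rule 161): 111001001
Gen 5 (rule 109): 101001001
Gen 6 (rule 135): 101011011
Gen 7 (rule 161): 010100100
Gen 8 (rule 109): 011100101
Gen 9 (rule 135): 101001101
Gen 10 (rule 161): 010000010
Gen 11 (rule 109): 010111010
Gen 12 (rule 135): 110010010
Gen 13 (rule 161): 000000000
Gen 14 (rule 109): 111111111
Gen 15 (rule 135): 011111110

Answer: none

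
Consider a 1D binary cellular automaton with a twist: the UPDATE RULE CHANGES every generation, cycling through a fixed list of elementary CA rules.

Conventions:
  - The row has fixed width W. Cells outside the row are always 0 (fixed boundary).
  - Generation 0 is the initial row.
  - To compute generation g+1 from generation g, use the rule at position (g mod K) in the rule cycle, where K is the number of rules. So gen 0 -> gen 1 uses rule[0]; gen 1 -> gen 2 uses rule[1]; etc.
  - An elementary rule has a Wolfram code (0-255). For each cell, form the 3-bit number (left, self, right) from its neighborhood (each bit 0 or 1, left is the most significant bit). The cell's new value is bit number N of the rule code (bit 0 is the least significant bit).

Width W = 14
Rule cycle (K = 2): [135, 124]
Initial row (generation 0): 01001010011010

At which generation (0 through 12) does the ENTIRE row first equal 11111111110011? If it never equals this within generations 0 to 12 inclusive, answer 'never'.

Answer: 2

Derivation:
Gen 0: 01001010011010
Gen 1 (rule 135): 11011010100010
Gen 2 (rule 124): 11111111110011
Gen 3 (rule 135): 01111111100100
Gen 4 (rule 124): 01000000110110
Gen 5 (rule 135): 11011111000000
Gen 6 (rule 124): 11110001100000
Gen 7 (rule 135): 01100110001111
Gen 8 (rule 124): 01110111001001
Gen 9 (rule 135): 10100010011011
Gen 10 (rule 124): 11110011011111
Gen 11 (rule 135): 01100100001110
Gen 12 (rule 124): 01110110001011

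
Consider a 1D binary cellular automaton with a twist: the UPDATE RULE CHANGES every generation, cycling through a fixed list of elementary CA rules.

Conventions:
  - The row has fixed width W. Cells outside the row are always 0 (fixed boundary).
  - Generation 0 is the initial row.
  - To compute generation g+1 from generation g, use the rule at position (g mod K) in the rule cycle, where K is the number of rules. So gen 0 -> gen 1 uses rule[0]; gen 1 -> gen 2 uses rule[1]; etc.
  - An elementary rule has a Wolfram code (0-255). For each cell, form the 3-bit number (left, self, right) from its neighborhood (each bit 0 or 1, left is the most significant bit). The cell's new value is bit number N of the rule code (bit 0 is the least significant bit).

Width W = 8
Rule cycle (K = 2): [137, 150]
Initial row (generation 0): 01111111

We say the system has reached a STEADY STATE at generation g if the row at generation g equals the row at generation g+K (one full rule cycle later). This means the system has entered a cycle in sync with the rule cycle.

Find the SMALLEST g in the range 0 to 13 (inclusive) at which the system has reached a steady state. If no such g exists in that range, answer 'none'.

Gen 0: 01111111
Gen 1 (rule 137): 01111110
Gen 2 (rule 150): 10111101
Gen 3 (rule 137): 00111000
Gen 4 (rule 150): 01010100
Gen 5 (rule 137): 00000001
Gen 6 (rule 150): 00000011
Gen 7 (rule 137): 11111010
Gen 8 (rule 150): 01110011
Gen 9 (rule 137): 01100010
Gen 10 (rule 150): 10010111
Gen 11 (rule 137): 00000110
Gen 12 (rule 150): 00001001
Gen 13 (rule 137): 11100000
Gen 14 (rule 150): 01010000
Gen 15 (rule 137): 00000111

Answer: none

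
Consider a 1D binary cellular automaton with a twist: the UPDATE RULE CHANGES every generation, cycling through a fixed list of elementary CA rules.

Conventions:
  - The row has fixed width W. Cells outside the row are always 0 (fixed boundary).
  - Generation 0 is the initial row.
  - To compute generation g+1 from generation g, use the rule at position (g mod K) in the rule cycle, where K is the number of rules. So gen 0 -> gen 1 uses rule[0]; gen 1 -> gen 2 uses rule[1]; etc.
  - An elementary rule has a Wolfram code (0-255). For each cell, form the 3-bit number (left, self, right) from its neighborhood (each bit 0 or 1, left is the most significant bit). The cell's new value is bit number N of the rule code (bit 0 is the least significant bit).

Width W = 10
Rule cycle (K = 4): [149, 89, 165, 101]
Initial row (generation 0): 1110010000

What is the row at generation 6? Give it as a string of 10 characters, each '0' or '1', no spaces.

Answer: 1110100011

Derivation:
Gen 0: 1110010000
Gen 1 (rule 149): 0101011111
Gen 2 (rule 89): 0000010001
Gen 3 (rule 165): 1111010101
Gen 4 (rule 101): 0001111111
Gen 5 (rule 149): 1100111110
Gen 6 (rule 89): 1110100011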